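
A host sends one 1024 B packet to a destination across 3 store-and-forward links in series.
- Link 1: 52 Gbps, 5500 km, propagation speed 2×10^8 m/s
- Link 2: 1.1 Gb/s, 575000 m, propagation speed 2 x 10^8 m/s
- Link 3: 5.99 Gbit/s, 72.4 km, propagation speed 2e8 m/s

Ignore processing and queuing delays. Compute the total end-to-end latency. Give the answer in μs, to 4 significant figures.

L = 1024 × 8 = 8192 bits.
Transmission delays (L/R per hop): 0.157538, 7.44727, 1.36761 μs; sum = 8.97242 μs.
Propagation delays (d/s per hop): 27500, 2875, 362 μs; sum = 30737 μs.
End-to-end = 30750 μs.

30750 μs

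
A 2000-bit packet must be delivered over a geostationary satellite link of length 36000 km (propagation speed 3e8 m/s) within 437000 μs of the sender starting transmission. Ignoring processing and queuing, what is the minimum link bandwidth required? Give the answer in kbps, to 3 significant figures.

6.31 kbps

Propagation delay = 36000000 / 300000000 = 120000 μs.
Transmission budget = 437000 − 120000 = 317000 μs.
R ≥ L / t_tx = 2000 bits / 0.317 s = 6.31 kbps.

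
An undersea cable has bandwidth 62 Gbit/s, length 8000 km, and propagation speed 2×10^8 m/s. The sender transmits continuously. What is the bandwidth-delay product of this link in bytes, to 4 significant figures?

Propagation delay = 8000000 / 200000000 = 0.04 s.
BDP = R × t_prop = 62000000000 × 0.04 = 2480000000 bits.
In bytes: 2480000000/8 = 310000000 bytes.

310000000 bytes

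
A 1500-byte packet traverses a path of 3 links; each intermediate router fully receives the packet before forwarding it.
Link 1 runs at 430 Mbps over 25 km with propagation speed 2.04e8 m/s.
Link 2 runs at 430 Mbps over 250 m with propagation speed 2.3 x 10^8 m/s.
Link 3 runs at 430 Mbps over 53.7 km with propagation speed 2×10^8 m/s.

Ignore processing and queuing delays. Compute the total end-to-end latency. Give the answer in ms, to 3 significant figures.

0.476 ms

L = 1500 × 8 = 12000 bits.
Transmission delay per hop = L/R = 12000/430000000 = 0.027907 ms; 3 hops → 0.0837209 ms.
Propagation delays (d/s per hop): 0.122549, 0.00108696, 0.2685 ms; sum = 0.392136 ms.
End-to-end = 0.476 ms.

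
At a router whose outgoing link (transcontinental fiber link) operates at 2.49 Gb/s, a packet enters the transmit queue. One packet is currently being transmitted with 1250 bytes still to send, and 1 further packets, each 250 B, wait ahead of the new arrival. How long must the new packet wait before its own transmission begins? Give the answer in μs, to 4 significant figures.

4.819 μs

Each queued packet: L/R = 2000/2490000000 = 0.803213 μs.
1 queued → 0.803213 μs.
Plus remaining 10000 bits of current packet: 4.01606 μs.
Queuing delay = 4.819 μs.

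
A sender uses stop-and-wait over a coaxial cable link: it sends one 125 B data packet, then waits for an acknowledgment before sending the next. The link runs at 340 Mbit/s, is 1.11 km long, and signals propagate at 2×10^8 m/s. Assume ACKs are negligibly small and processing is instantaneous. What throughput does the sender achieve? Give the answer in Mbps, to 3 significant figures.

71.2 Mbps

t_tx = L/R = 1000/340000000 = 2.94118e-06 s.
t_prop = 1110/200000000 = 5.55e-06 s; RTT = 1.11e-05 s.
Cycle = t_tx + RTT = 1.40412e-05 s.
Throughput = L / cycle = 1000 / 1.40412e-05 = 71.2 Mbps.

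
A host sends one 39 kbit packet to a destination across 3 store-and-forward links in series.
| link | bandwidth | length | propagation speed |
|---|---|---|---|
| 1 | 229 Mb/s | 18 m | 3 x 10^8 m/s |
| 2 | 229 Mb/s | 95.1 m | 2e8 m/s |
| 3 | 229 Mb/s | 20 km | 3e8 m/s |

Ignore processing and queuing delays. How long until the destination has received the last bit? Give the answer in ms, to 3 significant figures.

L = 39000 bits.
Transmission delay per hop = L/R = 39000/229000000 = 0.170306 ms; 3 hops → 0.510917 ms.
Propagation delays (d/s per hop): 6e-05, 0.0004755, 0.0666667 ms; sum = 0.0672022 ms.
End-to-end = 0.578 ms.

0.578 ms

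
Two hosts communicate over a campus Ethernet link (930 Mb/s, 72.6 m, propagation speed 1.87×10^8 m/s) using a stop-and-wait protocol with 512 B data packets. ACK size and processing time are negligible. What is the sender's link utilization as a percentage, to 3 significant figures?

t_tx = L/R = 4096/930000000 = 4.4043e-06 s.
t_prop = 72.6/187000000 = 3.88235e-07 s; RTT = 7.76471e-07 s.
Cycle = t_tx + RTT = 5.18077e-06 s.
Utilization = t_tx / cycle = 4.4043e-06/5.18077e-06 = 85.0 %.

85.0 %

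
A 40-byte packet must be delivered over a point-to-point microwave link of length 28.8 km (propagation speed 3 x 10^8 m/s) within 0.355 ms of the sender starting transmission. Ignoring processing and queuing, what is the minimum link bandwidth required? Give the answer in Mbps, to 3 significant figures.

L = 320 bits.
Propagation delay = 28800 / 300000000 = 0.096 ms.
Transmission budget = 0.355 − 0.096 = 0.259 ms.
R ≥ L / t_tx = 320 bits / 0.000259 s = 1.24 Mbps.

1.24 Mbps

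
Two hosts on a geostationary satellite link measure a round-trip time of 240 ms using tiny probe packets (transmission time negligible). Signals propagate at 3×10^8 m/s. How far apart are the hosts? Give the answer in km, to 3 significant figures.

36000 km

One-way propagation = RTT/2 = 120 ms.
d = s × t = 300000000 × 0.12 = 36000 km.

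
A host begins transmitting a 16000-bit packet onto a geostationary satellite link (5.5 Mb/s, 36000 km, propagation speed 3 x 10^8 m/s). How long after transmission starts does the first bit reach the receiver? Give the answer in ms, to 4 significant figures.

First bit experiences only propagation delay: d/s = 36000000/300000000 = 120.0 ms.

120.0 ms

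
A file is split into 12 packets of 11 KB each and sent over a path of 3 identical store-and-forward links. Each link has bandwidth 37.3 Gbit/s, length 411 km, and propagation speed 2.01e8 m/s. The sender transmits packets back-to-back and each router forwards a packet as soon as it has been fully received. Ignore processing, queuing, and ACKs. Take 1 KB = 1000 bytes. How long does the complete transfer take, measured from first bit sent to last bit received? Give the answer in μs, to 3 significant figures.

Per-hop transmission t_tx = L/R = 88000/37300000000 = 2.35925 μs.
Per-hop propagation t_prop = 411000/2.01e+08 = 2044.78 μs.
Pipeline fill: first packet needs 3·t_tx to clear all hops; remaining 11 packets each add one t_tx.
Total = (3+12-1)·t_tx + 3·t_prop = 14·2.35925 + 3·2044.78 = 6170 μs.

6170 μs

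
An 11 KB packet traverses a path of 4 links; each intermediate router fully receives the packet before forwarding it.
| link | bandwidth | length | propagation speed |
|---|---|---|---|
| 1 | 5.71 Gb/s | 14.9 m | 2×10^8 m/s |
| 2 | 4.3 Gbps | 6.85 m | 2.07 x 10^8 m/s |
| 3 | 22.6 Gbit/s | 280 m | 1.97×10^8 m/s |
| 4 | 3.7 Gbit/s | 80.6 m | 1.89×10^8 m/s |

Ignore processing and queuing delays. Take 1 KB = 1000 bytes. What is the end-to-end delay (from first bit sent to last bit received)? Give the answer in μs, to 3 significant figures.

L = 88000 bits.
Transmission delays (L/R per hop): 15.4116, 20.4651, 3.89381, 23.7838 μs; sum = 63.5543 μs.
Propagation delays (d/s per hop): 0.0745, 0.0330918, 1.42132, 0.426455 μs; sum = 1.95537 μs.
End-to-end = 65.5 μs.

65.5 μs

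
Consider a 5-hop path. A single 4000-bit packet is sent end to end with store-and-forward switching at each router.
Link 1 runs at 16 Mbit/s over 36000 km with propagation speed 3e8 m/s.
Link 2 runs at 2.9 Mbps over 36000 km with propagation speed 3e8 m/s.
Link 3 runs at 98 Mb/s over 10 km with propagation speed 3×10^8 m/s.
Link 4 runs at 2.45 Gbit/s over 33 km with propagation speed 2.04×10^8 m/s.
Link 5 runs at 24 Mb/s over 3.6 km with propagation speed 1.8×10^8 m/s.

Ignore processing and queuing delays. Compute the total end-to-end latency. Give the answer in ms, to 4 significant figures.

Transmission delays (L/R per hop): 0.25, 1.37931, 0.0408163, 0.00163265, 0.166667 ms; sum = 1.83843 ms.
Propagation delays (d/s per hop): 120, 120, 0.0333333, 0.161765, 0.02 ms; sum = 240.215 ms.
End-to-end = 242.1 ms.

242.1 ms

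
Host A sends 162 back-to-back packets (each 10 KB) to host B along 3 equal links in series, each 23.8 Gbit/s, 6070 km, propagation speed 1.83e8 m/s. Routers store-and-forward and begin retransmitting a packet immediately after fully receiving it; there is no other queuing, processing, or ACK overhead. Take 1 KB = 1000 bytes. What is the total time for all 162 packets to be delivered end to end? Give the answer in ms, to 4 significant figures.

Per-hop transmission t_tx = L/R = 80000/23800000000 = 0.00336134 ms.
Per-hop propagation t_prop = 6070000/183000000 = 33.1694 ms.
Pipeline fill: first packet needs 3·t_tx to clear all hops; remaining 161 packets each add one t_tx.
Total = (3+162-1)·t_tx + 3·t_prop = 164·0.00336134 + 3·33.1694 = 100.1 ms.

100.1 ms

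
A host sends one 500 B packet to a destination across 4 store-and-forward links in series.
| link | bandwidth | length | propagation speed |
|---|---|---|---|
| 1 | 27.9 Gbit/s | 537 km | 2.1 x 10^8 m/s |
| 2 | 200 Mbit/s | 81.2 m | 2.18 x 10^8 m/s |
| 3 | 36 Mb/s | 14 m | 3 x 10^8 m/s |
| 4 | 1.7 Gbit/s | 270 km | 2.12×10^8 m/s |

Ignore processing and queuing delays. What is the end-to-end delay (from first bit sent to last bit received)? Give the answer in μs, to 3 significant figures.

3960 μs

L = 500 × 8 = 4000 bits.
Transmission delays (L/R per hop): 0.143369, 20, 111.111, 2.35294 μs; sum = 133.607 μs.
Propagation delays (d/s per hop): 2557.14, 0.372477, 0.0466667, 1273.58 μs; sum = 3831.15 μs.
End-to-end = 3960 μs.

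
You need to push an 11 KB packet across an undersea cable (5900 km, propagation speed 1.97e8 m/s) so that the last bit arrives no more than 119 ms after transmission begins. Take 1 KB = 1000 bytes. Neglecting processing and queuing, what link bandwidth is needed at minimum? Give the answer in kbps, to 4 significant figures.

988.2 kbps

L = 88000 bits.
Propagation delay = 5900000 / 197000000 = 29.9492 ms.
Transmission budget = 119 − 29.9492 = 89.0508 ms.
R ≥ L / t_tx = 88000 bits / 0.0890508 s = 988.2 kbps.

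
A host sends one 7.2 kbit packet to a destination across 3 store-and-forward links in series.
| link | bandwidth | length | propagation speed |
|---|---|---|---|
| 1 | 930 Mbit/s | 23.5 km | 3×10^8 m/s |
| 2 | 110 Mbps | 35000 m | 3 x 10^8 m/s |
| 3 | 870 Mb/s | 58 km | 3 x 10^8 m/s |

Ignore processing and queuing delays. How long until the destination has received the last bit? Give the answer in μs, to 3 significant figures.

470 μs

L = 7200 bits.
Transmission delays (L/R per hop): 7.74194, 65.4545, 8.27586 μs; sum = 81.4723 μs.
Propagation delays (d/s per hop): 78.3333, 116.667, 193.333 μs; sum = 388.333 μs.
End-to-end = 470 μs.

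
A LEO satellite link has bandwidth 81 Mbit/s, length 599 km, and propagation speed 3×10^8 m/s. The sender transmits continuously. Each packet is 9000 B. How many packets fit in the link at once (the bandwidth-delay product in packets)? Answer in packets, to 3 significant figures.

2.25 packets

Propagation delay = 599000 / 300000000 = 0.00199667 s.
BDP = R × t_prop = 81000000 × 0.00199667 = 161730 bits.
In packets of 72000 bits: 2.25 packets.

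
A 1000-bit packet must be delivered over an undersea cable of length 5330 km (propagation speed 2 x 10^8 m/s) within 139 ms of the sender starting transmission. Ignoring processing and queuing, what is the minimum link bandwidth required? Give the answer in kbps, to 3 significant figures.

8.90 kbps

Propagation delay = 5330000 / 200000000 = 26.65 ms.
Transmission budget = 139 − 26.65 = 112.35 ms.
R ≥ L / t_tx = 1000 bits / 0.11235 s = 8.90 kbps.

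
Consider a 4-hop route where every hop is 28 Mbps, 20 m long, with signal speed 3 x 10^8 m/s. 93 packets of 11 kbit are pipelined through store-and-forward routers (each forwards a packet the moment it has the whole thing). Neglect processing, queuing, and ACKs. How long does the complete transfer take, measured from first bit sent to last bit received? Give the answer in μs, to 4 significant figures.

37710 μs

Per-hop transmission t_tx = L/R = 11000/28000000 = 392.857 μs.
Per-hop propagation t_prop = 20/300000000 = 0.0666667 μs.
Pipeline fill: first packet needs 4·t_tx to clear all hops; remaining 92 packets each add one t_tx.
Total = (4+93-1)·t_tx + 4·t_prop = 96·392.857 + 4·0.0666667 = 37710 μs.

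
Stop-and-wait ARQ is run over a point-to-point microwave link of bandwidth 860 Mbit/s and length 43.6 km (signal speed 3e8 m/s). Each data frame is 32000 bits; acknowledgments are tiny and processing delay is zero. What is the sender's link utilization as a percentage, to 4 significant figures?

t_tx = L/R = 32000/860000000 = 3.72093e-05 s.
t_prop = 43600/300000000 = 0.000145333 s; RTT = 0.000290667 s.
Cycle = t_tx + RTT = 0.000327876 s.
Utilization = t_tx / cycle = 3.72093e-05/0.000327876 = 11.35 %.

11.35 %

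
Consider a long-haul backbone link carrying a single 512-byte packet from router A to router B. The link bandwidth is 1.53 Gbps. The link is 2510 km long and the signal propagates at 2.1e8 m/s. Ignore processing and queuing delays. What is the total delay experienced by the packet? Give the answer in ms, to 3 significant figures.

L = 512 × 8 = 4096 bits.
Transmission delay = L/R = 4096 / 1530000000 = 0.00267712 ms.
Propagation delay = d/s = 2510000 m / 210000000 m/s = 11.9524 ms.
Total = 12.0 ms.

12.0 ms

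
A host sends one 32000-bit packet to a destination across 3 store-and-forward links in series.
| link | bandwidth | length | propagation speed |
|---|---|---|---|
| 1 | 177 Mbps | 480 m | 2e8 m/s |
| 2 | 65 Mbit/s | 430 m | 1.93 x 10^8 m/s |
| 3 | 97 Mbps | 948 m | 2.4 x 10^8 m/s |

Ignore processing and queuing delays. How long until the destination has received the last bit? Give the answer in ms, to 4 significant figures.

Transmission delays (L/R per hop): 0.180791, 0.492308, 0.329897 ms; sum = 1.003 ms.
Propagation delays (d/s per hop): 0.0024, 0.00222798, 0.00395 ms; sum = 0.00857798 ms.
End-to-end = 1.012 ms.

1.012 ms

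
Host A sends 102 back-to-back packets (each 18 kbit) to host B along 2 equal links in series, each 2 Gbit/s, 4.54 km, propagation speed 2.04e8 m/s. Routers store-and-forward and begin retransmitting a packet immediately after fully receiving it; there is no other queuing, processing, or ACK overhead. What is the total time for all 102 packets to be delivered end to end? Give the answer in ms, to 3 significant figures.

0.972 ms

Per-hop transmission t_tx = L/R = 18000/2000000000 = 0.009 ms.
Per-hop propagation t_prop = 4540/204000000 = 0.0222549 ms.
Pipeline fill: first packet needs 2·t_tx to clear all hops; remaining 101 packets each add one t_tx.
Total = (2+102-1)·t_tx + 2·t_prop = 103·0.009 + 2·0.0222549 = 0.972 ms.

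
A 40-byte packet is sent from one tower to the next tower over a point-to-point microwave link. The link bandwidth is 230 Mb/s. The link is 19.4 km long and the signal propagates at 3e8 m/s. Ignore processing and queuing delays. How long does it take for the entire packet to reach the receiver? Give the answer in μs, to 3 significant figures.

66.1 μs

L = 40 × 8 = 320 bits.
Transmission delay = L/R = 320 / 230000000 = 1.3913 μs.
Propagation delay = d/s = 19400 m / 300000000 m/s = 64.6667 μs.
Total = 66.1 μs.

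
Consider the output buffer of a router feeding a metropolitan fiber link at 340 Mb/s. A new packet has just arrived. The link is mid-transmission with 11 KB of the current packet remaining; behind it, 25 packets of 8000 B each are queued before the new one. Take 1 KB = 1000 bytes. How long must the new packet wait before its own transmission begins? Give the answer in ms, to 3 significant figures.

4.96 ms

Each queued packet: L/R = 64000/340000000 = 0.188235 ms.
25 queued → 4.70588 ms.
Plus remaining 88000 bits of current packet: 0.258824 ms.
Queuing delay = 4.96 ms.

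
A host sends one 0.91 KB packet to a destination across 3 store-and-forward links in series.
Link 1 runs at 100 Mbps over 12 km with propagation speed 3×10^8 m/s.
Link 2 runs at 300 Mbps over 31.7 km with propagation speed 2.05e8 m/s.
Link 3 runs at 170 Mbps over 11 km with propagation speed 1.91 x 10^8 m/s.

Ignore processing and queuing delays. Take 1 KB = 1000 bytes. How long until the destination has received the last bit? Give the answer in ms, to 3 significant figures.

0.392 ms

L = 7280 bits.
Transmission delays (L/R per hop): 0.0728, 0.0242667, 0.0428235 ms; sum = 0.13989 ms.
Propagation delays (d/s per hop): 0.04, 0.154634, 0.0575916 ms; sum = 0.252226 ms.
End-to-end = 0.392 ms.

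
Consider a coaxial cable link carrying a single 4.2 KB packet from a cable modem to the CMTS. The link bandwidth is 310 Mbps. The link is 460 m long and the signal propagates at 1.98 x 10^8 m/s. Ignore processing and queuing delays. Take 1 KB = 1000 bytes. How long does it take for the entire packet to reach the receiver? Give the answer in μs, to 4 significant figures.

110.7 μs

L = 33600 bits.
Transmission delay = L/R = 33600 / 310000000 = 108.387 μs.
Propagation delay = d/s = 460 m / 198000000 m/s = 2.32323 μs.
Total = 110.7 μs.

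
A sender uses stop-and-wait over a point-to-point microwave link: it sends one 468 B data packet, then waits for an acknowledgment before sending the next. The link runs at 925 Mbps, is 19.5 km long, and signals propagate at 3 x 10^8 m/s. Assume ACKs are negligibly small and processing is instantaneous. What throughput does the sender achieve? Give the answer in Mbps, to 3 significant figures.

27.9 Mbps

t_tx = L/R = 3744/925000000 = 4.04757e-06 s.
t_prop = 19500/300000000 = 6.5e-05 s; RTT = 0.00013 s.
Cycle = t_tx + RTT = 0.000134048 s.
Throughput = L / cycle = 3744 / 0.000134048 = 27.9 Mbps.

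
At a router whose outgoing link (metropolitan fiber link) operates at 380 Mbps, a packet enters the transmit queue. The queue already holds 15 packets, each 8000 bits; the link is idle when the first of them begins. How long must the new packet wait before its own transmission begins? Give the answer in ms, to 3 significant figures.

Each queued packet: L/R = 8000/380000000 = 0.0210526 ms.
15 queued → 0.315789 ms.
Queuing delay = 0.316 ms.

0.316 ms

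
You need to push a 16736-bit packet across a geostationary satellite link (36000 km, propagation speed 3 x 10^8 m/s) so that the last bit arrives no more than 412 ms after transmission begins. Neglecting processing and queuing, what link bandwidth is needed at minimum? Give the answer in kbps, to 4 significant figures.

57.32 kbps

Propagation delay = 36000000 / 300000000 = 120 ms.
Transmission budget = 412 − 120 = 292 ms.
R ≥ L / t_tx = 16736 bits / 0.292 s = 57.32 kbps.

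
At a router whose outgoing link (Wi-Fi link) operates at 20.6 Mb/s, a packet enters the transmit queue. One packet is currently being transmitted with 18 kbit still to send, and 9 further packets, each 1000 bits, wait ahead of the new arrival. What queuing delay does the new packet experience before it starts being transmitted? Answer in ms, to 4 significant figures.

1.311 ms

Each queued packet: L/R = 1000/20600000 = 0.0485437 ms.
9 queued → 0.436893 ms.
Plus remaining 18000 bits of current packet: 0.873786 ms.
Queuing delay = 1.311 ms.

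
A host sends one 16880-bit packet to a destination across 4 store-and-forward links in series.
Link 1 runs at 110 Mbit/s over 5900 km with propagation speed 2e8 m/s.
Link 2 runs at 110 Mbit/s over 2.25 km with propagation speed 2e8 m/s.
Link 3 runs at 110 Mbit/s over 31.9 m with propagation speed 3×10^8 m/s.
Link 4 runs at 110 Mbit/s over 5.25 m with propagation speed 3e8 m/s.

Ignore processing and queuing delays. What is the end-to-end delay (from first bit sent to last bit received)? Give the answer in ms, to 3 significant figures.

Transmission delay per hop = L/R = 16880/110000000 = 0.153455 ms; 4 hops → 0.613818 ms.
Propagation delays (d/s per hop): 29.5, 0.01125, 0.000106333, 1.75e-05 ms; sum = 29.5114 ms.
End-to-end = 30.1 ms.

30.1 ms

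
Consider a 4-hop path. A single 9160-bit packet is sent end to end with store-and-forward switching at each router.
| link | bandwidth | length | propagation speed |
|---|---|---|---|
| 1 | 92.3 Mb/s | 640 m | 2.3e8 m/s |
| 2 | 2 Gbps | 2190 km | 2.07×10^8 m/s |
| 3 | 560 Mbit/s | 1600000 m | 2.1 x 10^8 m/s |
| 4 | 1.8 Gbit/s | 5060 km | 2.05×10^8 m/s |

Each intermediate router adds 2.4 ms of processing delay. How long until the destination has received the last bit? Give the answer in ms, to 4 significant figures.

Transmission delays (L/R per hop): 0.0992416, 0.00458, 0.0163571, 0.00508889 ms; sum = 0.125268 ms.
Propagation delays (d/s per hop): 0.00278261, 10.5797, 7.61905, 24.6829 ms; sum = 42.8845 ms.
Processing at 3 router(s): 3 × 2.4 ms = 7.2 ms.
End-to-end = 50.21 ms.

50.21 ms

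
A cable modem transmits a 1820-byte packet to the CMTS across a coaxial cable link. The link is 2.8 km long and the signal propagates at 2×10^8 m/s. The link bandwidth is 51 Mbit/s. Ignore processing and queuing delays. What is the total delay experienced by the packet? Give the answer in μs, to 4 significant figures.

299.5 μs

L = 1820 × 8 = 14560 bits.
Transmission delay = L/R = 14560 / 51000000 = 285.49 μs.
Propagation delay = d/s = 2800 m / 200000000 m/s = 14 μs.
Total = 299.5 μs.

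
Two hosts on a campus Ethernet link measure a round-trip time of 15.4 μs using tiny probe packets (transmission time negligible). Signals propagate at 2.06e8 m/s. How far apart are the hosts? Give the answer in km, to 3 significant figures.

1.59 km

One-way propagation = RTT/2 = 7.7 μs.
d = s × t = 206000000 × 7.7e-06 = 1.59 km.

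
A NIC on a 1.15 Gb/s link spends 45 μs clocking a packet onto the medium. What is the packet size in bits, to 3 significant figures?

L = R × t_tx = 1150000000 b/s × 4.5e-05 s = 51750 bits.

51800 bits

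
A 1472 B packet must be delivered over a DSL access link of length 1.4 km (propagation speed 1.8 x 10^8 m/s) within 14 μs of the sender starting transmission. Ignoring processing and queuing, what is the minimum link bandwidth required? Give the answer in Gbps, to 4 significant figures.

1.893 Gbps

L = 11776 bits.
Propagation delay = 1400 / 180000000 = 7.77778 μs.
Transmission budget = 14 − 7.77778 = 6.22222 μs.
R ≥ L / t_tx = 11776 bits / 6.22222e-06 s = 1.893 Gbps.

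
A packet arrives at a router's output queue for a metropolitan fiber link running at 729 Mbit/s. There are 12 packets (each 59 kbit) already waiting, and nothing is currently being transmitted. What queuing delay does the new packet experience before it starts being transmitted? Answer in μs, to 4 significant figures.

971.2 μs

Each queued packet: L/R = 59000/729000000 = 80.9328 μs.
12 queued → 971.193 μs.
Queuing delay = 971.2 μs.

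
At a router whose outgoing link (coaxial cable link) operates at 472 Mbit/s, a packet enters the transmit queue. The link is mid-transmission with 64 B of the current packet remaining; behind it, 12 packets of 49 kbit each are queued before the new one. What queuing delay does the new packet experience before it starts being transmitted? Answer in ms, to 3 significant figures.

1.25 ms

Each queued packet: L/R = 49000/472000000 = 0.103814 ms.
12 queued → 1.24576 ms.
Plus remaining 512 bits of current packet: 0.00108475 ms.
Queuing delay = 1.25 ms.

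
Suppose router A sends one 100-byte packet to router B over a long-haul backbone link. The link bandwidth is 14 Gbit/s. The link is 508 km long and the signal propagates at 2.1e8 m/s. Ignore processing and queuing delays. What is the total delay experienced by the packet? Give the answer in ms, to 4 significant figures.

L = 100 × 8 = 800 bits.
Transmission delay = L/R = 800 / 14000000000 = 5.71429e-05 ms.
Propagation delay = d/s = 508000 m / 210000000 m/s = 2.41905 ms.
Total = 2.419 ms.

2.419 ms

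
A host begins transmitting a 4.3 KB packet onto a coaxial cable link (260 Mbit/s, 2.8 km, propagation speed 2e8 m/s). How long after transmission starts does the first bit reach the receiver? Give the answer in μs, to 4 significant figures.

14.00 μs

First bit experiences only propagation delay: d/s = 2800/200000000 = 14.00 μs.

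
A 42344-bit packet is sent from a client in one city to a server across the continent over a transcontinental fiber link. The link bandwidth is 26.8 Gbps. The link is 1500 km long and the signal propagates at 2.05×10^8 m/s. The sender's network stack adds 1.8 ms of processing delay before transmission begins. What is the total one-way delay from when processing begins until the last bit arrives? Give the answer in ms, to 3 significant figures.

Transmission delay = L/R = 42344 / 26800000000 = 0.00158 ms.
Propagation delay = d/s = 1500000 m / 2.05e+08 m/s = 7.31707 ms.
Plus processing delay 1.8 ms = 1.8 ms.
Total = 9.12 ms.

9.12 ms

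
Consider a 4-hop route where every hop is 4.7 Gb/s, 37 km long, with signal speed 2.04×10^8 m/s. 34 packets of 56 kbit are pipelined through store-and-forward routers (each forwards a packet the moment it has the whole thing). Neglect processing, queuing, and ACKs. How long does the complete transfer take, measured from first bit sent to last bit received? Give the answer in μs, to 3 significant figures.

Per-hop transmission t_tx = L/R = 56000/4700000000 = 11.9149 μs.
Per-hop propagation t_prop = 37000/204000000 = 181.373 μs.
Pipeline fill: first packet needs 4·t_tx to clear all hops; remaining 33 packets each add one t_tx.
Total = (4+34-1)·t_tx + 4·t_prop = 37·11.9149 + 4·181.373 = 1170 μs.

1170 μs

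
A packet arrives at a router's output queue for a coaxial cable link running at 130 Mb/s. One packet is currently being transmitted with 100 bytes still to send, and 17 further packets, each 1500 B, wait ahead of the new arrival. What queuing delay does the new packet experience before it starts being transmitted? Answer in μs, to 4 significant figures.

1575 μs

Each queued packet: L/R = 12000/130000000 = 92.3077 μs.
17 queued → 1569.23 μs.
Plus remaining 800 bits of current packet: 6.15385 μs.
Queuing delay = 1575 μs.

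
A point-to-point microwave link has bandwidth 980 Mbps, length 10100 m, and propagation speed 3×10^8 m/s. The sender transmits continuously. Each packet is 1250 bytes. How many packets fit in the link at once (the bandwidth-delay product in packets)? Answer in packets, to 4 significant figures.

Propagation delay = 10100 / 300000000 = 3.36667e-05 s.
BDP = R × t_prop = 980000000 × 3.36667e-05 = 32993.3 bits.
In packets of 10000 bits: 3.299 packets.

3.299 packets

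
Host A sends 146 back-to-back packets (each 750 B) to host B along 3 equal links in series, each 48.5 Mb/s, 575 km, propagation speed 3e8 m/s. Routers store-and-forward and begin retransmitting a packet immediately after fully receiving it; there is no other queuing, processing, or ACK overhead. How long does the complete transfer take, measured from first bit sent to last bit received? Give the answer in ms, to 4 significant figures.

Per-hop transmission t_tx = L/R = 6000/48500000 = 0.123711 ms.
Per-hop propagation t_prop = 575000/300000000 = 1.91667 ms.
Pipeline fill: first packet needs 3·t_tx to clear all hops; remaining 145 packets each add one t_tx.
Total = (3+146-1)·t_tx + 3·t_prop = 148·0.123711 + 3·1.91667 = 24.06 ms.

24.06 ms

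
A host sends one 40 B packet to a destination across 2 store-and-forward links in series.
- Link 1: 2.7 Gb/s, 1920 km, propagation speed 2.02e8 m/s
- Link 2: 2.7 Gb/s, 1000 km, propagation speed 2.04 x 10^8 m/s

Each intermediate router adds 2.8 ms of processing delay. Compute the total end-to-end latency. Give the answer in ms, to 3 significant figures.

L = 40 × 8 = 320 bits.
Transmission delay per hop = L/R = 320/2700000000 = 0.000118519 ms; 2 hops → 0.000237037 ms.
Propagation delays (d/s per hop): 9.50495, 4.90196 ms; sum = 14.4069 ms.
Processing at 1 router(s): 1 × 2.8 ms = 2.8 ms.
End-to-end = 17.2 ms.

17.2 ms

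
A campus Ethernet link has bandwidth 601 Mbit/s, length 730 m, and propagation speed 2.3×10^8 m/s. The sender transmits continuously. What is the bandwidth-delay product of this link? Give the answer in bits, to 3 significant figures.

Propagation delay = 730 / 2.3e+08 = 3.17391e-06 s.
BDP = R × t_prop = 601000000 × 3.17391e-06 = 1907.52 bits.

1910 bits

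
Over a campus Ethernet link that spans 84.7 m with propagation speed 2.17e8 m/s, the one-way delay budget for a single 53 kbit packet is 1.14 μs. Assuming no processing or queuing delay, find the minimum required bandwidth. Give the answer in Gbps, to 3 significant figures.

70.7 Gbps

Propagation delay = 84.7 / 217000000 = 0.390323 μs.
Transmission budget = 1.14 − 0.390323 = 0.749677 μs.
R ≥ L / t_tx = 53000 bits / 7.49677e-07 s = 70.7 Gbps.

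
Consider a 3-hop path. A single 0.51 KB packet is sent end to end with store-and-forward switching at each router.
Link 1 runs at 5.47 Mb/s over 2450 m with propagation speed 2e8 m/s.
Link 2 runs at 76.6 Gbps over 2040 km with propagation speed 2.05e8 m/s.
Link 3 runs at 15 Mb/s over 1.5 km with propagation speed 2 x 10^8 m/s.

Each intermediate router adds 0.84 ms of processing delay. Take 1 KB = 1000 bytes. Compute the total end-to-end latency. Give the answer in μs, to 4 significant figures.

12670 μs

L = 4080 bits.
Transmission delays (L/R per hop): 745.887, 0.0532637, 272 μs; sum = 1017.94 μs.
Propagation delays (d/s per hop): 12.25, 9951.22, 7.5 μs; sum = 9970.97 μs.
Processing at 2 router(s): 2 × 0.84 ms = 1680 μs.
End-to-end = 12670 μs.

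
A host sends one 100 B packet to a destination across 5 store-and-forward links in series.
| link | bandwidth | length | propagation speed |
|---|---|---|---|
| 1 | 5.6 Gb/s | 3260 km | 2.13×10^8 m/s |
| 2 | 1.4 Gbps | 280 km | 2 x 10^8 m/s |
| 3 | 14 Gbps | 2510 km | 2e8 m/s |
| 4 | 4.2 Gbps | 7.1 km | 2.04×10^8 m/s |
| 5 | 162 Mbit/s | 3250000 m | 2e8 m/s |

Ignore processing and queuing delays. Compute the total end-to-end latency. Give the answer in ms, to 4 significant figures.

45.55 ms

L = 100 × 8 = 800 bits.
Transmission delays (L/R per hop): 0.000142857, 0.000571429, 5.71429e-05, 0.000190476, 0.00493827 ms; sum = 0.00590018 ms.
Propagation delays (d/s per hop): 15.3052, 1.4, 12.55, 0.0348039, 16.25 ms; sum = 45.54 ms.
End-to-end = 45.55 ms.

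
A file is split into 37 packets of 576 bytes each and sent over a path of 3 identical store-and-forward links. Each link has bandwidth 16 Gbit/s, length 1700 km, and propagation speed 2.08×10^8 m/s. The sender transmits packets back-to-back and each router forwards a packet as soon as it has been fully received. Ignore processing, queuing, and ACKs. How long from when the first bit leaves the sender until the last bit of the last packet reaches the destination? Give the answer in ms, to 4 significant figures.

Per-hop transmission t_tx = L/R = 4608/16000000000 = 0.000288 ms.
Per-hop propagation t_prop = 1700000/208000000 = 8.17308 ms.
Pipeline fill: first packet needs 3·t_tx to clear all hops; remaining 36 packets each add one t_tx.
Total = (3+37-1)·t_tx + 3·t_prop = 39·0.000288 + 3·8.17308 = 24.53 ms.

24.53 ms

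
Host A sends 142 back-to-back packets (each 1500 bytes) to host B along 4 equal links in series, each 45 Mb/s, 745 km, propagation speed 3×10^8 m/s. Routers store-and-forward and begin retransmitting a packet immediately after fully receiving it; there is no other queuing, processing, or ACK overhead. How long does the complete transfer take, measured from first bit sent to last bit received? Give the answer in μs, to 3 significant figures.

48600 μs

Per-hop transmission t_tx = L/R = 12000/45000000 = 266.667 μs.
Per-hop propagation t_prop = 745000/300000000 = 2483.33 μs.
Pipeline fill: first packet needs 4·t_tx to clear all hops; remaining 141 packets each add one t_tx.
Total = (4+142-1)·t_tx + 4·t_prop = 145·266.667 + 4·2483.33 = 48600 μs.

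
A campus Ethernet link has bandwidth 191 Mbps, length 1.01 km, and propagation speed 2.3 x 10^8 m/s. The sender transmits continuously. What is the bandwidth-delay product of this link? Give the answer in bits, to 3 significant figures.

Propagation delay = 1010 / 2.3e+08 = 4.3913e-06 s.
BDP = R × t_prop = 191000000 × 4.3913e-06 = 838.739 bits.

839 bits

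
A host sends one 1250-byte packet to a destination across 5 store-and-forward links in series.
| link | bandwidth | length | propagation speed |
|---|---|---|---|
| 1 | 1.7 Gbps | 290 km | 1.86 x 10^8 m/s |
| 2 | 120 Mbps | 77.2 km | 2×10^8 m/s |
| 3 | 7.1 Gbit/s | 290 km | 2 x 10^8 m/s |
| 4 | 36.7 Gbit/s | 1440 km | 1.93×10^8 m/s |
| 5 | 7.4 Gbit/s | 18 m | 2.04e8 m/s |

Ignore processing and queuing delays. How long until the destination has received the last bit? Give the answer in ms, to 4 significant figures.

L = 1250 × 8 = 10000 bits.
Transmission delays (L/R per hop): 0.00588235, 0.0833333, 0.00140845, 0.00027248, 0.00135135 ms; sum = 0.092248 ms.
Propagation delays (d/s per hop): 1.55914, 0.386, 1.45, 7.46114, 8.82353e-05 ms; sum = 10.8564 ms.
End-to-end = 10.95 ms.

10.95 ms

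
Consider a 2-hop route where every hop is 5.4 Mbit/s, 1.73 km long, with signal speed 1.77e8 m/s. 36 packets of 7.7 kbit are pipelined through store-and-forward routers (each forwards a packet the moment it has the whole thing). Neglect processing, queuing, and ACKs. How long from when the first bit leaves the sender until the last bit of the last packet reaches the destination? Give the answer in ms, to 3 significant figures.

52.8 ms

Per-hop transmission t_tx = L/R = 7700/5400000 = 1.42593 ms.
Per-hop propagation t_prop = 1730/177000000 = 0.00977401 ms.
Pipeline fill: first packet needs 2·t_tx to clear all hops; remaining 35 packets each add one t_tx.
Total = (2+36-1)·t_tx + 2·t_prop = 37·1.42593 + 2·0.00977401 = 52.8 ms.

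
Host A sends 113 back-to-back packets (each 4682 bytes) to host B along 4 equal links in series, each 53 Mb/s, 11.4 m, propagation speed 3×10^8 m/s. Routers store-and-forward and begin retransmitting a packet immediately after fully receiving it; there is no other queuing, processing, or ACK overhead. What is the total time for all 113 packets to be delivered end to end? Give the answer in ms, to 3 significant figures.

Per-hop transmission t_tx = L/R = 37456/53000000 = 0.706717 ms.
Per-hop propagation t_prop = 11.4/300000000 = 3.8e-05 ms.
Pipeline fill: first packet needs 4·t_tx to clear all hops; remaining 112 packets each add one t_tx.
Total = (4+113-1)·t_tx + 4·t_prop = 116·0.706717 + 4·3.8e-05 = 82.0 ms.

82.0 ms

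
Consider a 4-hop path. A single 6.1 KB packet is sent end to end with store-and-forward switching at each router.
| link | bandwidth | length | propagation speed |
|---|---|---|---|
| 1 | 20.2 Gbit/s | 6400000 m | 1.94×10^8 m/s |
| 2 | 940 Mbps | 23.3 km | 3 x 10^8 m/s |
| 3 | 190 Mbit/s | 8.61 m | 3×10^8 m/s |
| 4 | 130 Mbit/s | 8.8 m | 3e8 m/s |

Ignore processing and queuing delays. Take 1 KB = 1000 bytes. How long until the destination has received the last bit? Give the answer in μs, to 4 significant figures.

33750 μs

L = 48800 bits.
Transmission delays (L/R per hop): 2.41584, 51.9149, 256.842, 375.385 μs; sum = 686.557 μs.
Propagation delays (d/s per hop): 32989.7, 77.6667, 0.0287, 0.0293333 μs; sum = 33067.4 μs.
End-to-end = 33750 μs.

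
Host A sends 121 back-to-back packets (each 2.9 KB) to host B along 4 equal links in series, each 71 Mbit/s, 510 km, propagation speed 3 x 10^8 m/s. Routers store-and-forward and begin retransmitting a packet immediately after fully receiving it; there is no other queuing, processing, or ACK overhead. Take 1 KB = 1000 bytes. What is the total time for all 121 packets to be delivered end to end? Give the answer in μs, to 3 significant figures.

Per-hop transmission t_tx = L/R = 23200/71000000 = 326.761 μs.
Per-hop propagation t_prop = 510000/300000000 = 1700 μs.
Pipeline fill: first packet needs 4·t_tx to clear all hops; remaining 120 packets each add one t_tx.
Total = (4+121-1)·t_tx + 4·t_prop = 124·326.761 + 4·1700 = 47300 μs.

47300 μs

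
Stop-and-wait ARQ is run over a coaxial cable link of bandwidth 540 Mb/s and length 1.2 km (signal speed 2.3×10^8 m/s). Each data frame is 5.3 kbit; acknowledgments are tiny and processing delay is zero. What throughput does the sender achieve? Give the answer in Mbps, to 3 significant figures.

t_tx = L/R = 5300/540000000 = 9.81481e-06 s.
t_prop = 1200/2.3e+08 = 5.21739e-06 s; RTT = 1.04348e-05 s.
Cycle = t_tx + RTT = 2.02496e-05 s.
Throughput = L / cycle = 5300 / 2.02496e-05 = 262 Mbps.

262 Mbps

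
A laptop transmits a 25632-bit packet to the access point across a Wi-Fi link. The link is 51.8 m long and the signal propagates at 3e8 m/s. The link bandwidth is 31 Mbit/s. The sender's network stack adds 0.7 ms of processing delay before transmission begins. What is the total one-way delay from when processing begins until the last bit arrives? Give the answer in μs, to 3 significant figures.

Transmission delay = L/R = 25632 / 31000000 = 826.839 μs.
Propagation delay = d/s = 51.8 m / 300000000 m/s = 0.172667 μs.
Plus processing delay 0.7 ms = 700 μs.
Total = 1530 μs.

1530 μs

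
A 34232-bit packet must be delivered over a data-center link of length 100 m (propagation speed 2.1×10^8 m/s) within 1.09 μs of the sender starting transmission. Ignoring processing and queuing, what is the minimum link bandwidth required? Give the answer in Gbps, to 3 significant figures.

55.8 Gbps

Propagation delay = 100 / 210000000 = 0.47619 μs.
Transmission budget = 1.09 − 0.47619 = 0.61381 μs.
R ≥ L / t_tx = 34232 bits / 6.1381e-07 s = 55.8 Gbps.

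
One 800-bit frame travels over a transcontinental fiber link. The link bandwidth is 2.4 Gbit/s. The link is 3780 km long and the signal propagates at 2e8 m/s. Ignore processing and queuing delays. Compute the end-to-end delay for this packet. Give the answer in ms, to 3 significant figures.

Transmission delay = L/R = 800 / 2400000000 = 0.000333333 ms.
Propagation delay = d/s = 3780000 m / 200000000 m/s = 18.9 ms.
Total = 18.9 ms.

18.9 ms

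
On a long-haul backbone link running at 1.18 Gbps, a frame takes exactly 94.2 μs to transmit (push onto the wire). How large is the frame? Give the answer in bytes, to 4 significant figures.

13890 bytes

L = R × t_tx = 1180000000 b/s × 9.42e-05 s = 111156 bits.
In bytes: 111156 / 8 = 13890 bytes.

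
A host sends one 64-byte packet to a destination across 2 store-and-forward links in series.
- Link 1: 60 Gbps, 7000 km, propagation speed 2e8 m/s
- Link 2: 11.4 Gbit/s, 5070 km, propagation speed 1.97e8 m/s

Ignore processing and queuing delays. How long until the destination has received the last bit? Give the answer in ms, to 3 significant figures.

60.7 ms

L = 64 × 8 = 512 bits.
Transmission delays (L/R per hop): 8.53333e-06, 4.49123e-05 ms; sum = 5.34456e-05 ms.
Propagation delays (d/s per hop): 35, 25.736 ms; sum = 60.736 ms.
End-to-end = 60.7 ms.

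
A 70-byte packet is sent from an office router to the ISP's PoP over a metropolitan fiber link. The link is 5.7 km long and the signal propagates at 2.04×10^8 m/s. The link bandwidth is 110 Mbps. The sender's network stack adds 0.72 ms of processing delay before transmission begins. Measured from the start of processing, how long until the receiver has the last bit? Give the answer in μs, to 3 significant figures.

753 μs

L = 70 × 8 = 560 bits.
Transmission delay = L/R = 560 / 110000000 = 5.09091 μs.
Propagation delay = d/s = 5700 m / 204000000 m/s = 27.9412 μs.
Plus processing delay 0.72 ms = 720 μs.
Total = 753 μs.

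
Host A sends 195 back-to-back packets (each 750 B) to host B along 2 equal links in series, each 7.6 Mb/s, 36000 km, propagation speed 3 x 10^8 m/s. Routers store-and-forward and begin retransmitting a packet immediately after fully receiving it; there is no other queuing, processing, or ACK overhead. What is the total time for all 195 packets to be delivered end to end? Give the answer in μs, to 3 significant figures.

Per-hop transmission t_tx = L/R = 6000/7600000 = 789.474 μs.
Per-hop propagation t_prop = 36000000/300000000 = 120000 μs.
Pipeline fill: first packet needs 2·t_tx to clear all hops; remaining 194 packets each add one t_tx.
Total = (2+195-1)·t_tx + 2·t_prop = 196·789.474 + 2·120000 = 395000 μs.

395000 μs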